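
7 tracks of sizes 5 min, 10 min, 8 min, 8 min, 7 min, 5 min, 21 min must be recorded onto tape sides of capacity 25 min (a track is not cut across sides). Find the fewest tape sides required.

3

Total = 21 + 10 + 8 + 8 + 7 + 5 + 5 = 64 min.
Lower bound: ⌈64/25⌉ = 3 tape sides.
A packing using 3 tape sides:
  side 1: 21 = 21
  side 2: 10 + 8 + 7 = 25
  side 3: 8 + 5 + 5 = 18
This matches the lower bound, so 3 is optimal.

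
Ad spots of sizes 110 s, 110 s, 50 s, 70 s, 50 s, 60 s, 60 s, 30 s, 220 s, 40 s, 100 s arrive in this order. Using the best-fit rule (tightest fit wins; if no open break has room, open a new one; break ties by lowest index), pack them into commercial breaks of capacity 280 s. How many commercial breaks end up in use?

  110 → break 1 (new)  [load 110/280]
  110 → break 1  [load 220/280]
  50 → break 1  [load 270/280]
  70 → break 2 (new)  [load 70/280]
  50 → break 2  [load 120/280]
  60 → break 2  [load 180/280]
  60 → break 2  [load 240/280]
  30 → break 2  [load 270/280]
  220 → break 3 (new)  [load 220/280]
  40 → break 3  [load 260/280]
  100 → break 4 (new)  [load 100/280]
4 commercial breaks opened.

4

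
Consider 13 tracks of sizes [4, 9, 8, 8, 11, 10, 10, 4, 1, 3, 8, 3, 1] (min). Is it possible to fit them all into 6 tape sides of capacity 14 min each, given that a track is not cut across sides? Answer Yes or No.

Total = 80 min; ⌈80/14⌉ = 6.
7 tracks each exceed half the capacity and cannot share a side, forcing at least 7 tape sides.
At least 7 tape sides are required, but only 6 are allowed.

No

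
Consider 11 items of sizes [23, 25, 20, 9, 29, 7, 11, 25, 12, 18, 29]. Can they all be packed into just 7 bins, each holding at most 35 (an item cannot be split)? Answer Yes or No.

Yes

A valid assignment using 7 bins:
  bin 1: 29 = 29
  bin 2: 29 = 29
  bin 3: 25 + 9 = 34
  bin 4: 25 + 7 = 32
  bin 5: 23 + 12 = 35
  bin 6: 20 + 11 = 31
  bin 7: 18 = 18
Every load is within 35, so 7 bins suffice.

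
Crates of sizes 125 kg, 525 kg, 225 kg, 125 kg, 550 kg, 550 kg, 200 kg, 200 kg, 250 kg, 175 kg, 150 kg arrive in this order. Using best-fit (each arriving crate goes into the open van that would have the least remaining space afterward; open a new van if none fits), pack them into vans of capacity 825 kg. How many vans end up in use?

4

  125 → van 1 (new)  [load 125/825]
  525 → van 1  [load 650/825]
  225 → van 2 (new)  [load 225/825]
  125 → van 1  [load 775/825]
  550 → van 2  [load 775/825]
  550 → van 3 (new)  [load 550/825]
  200 → van 3  [load 750/825]
  200 → van 4 (new)  [load 200/825]
  250 → van 4  [load 450/825]
  175 → van 4  [load 625/825]
  150 → van 4  [load 775/825]
4 vans opened.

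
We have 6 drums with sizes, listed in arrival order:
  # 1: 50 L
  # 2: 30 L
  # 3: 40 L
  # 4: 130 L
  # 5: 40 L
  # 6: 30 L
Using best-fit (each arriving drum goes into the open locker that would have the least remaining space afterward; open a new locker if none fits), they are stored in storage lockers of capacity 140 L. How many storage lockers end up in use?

3

  50 → locker 1 (new)  [load 50/140]
  30 → locker 1  [load 80/140]
  40 → locker 1  [load 120/140]
  130 → locker 2 (new)  [load 130/140]
  40 → locker 3 (new)  [load 40/140]
  30 → locker 3  [load 70/140]
3 storage lockers opened.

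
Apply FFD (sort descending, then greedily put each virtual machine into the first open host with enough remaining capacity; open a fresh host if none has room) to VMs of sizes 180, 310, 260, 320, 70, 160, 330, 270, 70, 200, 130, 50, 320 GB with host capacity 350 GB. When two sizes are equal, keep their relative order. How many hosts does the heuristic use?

Sorted descending: 330, 320, 320, 310, 270, 260, 200, 180, 160, 130, 70, 70, 50.
  330 → host 1 (new)  [load 330/350]
  320 → host 2 (new)  [load 320/350]
  320 → host 3 (new)  [load 320/350]
  310 → host 4 (new)  [load 310/350]
  270 → host 5 (new)  [load 270/350]
  260 → host 6 (new)  [load 260/350]
  200 → host 7 (new)  [load 200/350]
  180 → host 8 (new)  [load 180/350]
  160 → host 8  [load 340/350]
  130 → host 7  [load 330/350]
  70 → host 5  [load 340/350]
  70 → host 6  [load 330/350]
  50 → host 9 (new)  [load 50/350]
9 hosts opened.

9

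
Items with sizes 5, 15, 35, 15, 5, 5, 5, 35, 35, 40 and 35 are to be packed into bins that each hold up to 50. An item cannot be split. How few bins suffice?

5

Total = 40 + 35 + 35 + 35 + 35 + 15 + 15 + 5 + 5 + 5 + 5 = 230.
Lower bound: ⌈230/50⌉ = 5 bins.
A packing using 5 bins:
  bin 1: 40 + 5 + 5 = 50
  bin 2: 35 + 15 = 50
  bin 3: 35 + 15 = 50
  bin 4: 35 + 5 + 5 = 45
  bin 5: 35 = 35
This matches the lower bound, so 5 is optimal.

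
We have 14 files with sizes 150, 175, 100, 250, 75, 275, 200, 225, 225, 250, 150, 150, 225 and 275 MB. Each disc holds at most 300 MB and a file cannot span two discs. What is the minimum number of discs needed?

11

Total = 275 + 275 + 250 + 250 + 225 + 225 + 225 + 200 + 175 + 150 + 150 + 150 + 100 + 75 = 2725 MB.
Lower bound: ⌈2725/300⌉ = 10 discs.
A packing using 11 discs:
  disc 1: 275 = 275
  disc 2: 275 = 275
  disc 3: 250 = 250
  disc 4: 250 = 250
  disc 5: 225 + 75 = 300
  disc 6: 225 = 225
  disc 7: 225 = 225
  disc 8: 200 + 100 = 300
  disc 9: 175 = 175
  disc 10: 150 + 150 = 300
  disc 11: 150 = 150
No arrangement into 10 discs stays within capacity, so 11 is optimal.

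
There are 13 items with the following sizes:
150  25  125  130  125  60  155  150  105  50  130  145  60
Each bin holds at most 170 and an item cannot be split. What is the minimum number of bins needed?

Total = 155 + 150 + 150 + 145 + 130 + 130 + 125 + 125 + 105 + 60 + 60 + 50 + 25 = 1410.
Lower bound: ⌈1410/170⌉ = 9 bins.
A packing using 10 bins:
  bin 1: 155 = 155
  bin 2: 150 = 150
  bin 3: 150 = 150
  bin 4: 145 + 25 = 170
  bin 5: 130 = 130
  bin 6: 130 = 130
  bin 7: 125 = 125
  bin 8: 125 = 125
  bin 9: 105 + 60 = 165
  bin 10: 60 + 50 = 110
No arrangement into 9 bins stays within capacity, so 10 is optimal.

10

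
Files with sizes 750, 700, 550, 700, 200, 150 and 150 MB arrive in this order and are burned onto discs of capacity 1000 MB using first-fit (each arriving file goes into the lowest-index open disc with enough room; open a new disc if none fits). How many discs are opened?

  750 → disc 1 (new)  [load 750/1000]
  700 → disc 2 (new)  [load 700/1000]
  550 → disc 3 (new)  [load 550/1000]
  700 → disc 4 (new)  [load 700/1000]
  200 → disc 1  [load 950/1000]
  150 → disc 2  [load 850/1000]
  150 → disc 2  [load 1000/1000]
4 discs opened.

4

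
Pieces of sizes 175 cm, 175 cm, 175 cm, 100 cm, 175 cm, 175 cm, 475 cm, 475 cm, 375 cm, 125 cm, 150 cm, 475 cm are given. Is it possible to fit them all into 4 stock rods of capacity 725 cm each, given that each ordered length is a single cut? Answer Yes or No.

Total = 3050 cm; ⌈3050/725⌉ = 5.
At least 5 stock rods are required, but only 4 are allowed.

No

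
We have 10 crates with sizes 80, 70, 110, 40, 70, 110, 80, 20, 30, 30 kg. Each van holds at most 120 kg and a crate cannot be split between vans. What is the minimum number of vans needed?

6

Total = 110 + 110 + 80 + 80 + 70 + 70 + 40 + 30 + 30 + 20 = 640 kg.
Lower bound: ⌈640/120⌉ = 6 vans.
A packing using 6 vans:
  van 1: 110 = 110
  van 2: 110 = 110
  van 3: 80 + 40 = 120
  van 4: 80 + 30 = 110
  van 5: 70 + 30 + 20 = 120
  van 6: 70 = 70
This matches the lower bound, so 6 is optimal.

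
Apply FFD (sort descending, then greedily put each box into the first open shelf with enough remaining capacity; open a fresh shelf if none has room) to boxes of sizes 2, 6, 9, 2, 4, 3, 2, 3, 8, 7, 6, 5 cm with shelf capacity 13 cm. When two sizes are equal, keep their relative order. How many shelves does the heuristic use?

Sorted descending: 9, 8, 7, 6, 6, 5, 4, 3, 3, 2, 2, 2.
  9 → shelf 1 (new)  [load 9/13]
  8 → shelf 2 (new)  [load 8/13]
  7 → shelf 3 (new)  [load 7/13]
  6 → shelf 3  [load 13/13]
  6 → shelf 4 (new)  [load 6/13]
  5 → shelf 2  [load 13/13]
  4 → shelf 1  [load 13/13]
  3 → shelf 4  [load 9/13]
  3 → shelf 4  [load 12/13]
  2 → shelf 5 (new)  [load 2/13]
  2 → shelf 5  [load 4/13]
  2 → shelf 5  [load 6/13]
5 shelves opened.

5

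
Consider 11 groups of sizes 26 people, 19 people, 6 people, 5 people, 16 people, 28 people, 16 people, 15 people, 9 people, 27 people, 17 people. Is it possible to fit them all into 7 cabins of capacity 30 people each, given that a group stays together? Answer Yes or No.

No

Total = 184 people; ⌈184/30⌉ = 7.
The bound of 7 does not rule out 7, but exhaustive search shows no assignment into 7 cabins of capacity 30 people exists — the minimum is 8.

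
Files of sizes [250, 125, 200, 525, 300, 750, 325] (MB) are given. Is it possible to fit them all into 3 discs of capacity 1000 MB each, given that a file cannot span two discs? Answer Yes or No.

Yes

A valid assignment using 3 discs:
  disc 1: 750 + 250 = 1000
  disc 2: 525 + 325 + 125 = 975
  disc 3: 300 + 200 = 500
Every load is within 1000 MB, so 3 discs suffice.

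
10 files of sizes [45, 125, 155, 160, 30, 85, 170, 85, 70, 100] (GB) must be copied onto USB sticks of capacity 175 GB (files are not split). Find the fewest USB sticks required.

7

Total = 170 + 160 + 155 + 125 + 100 + 85 + 85 + 70 + 45 + 30 = 1025 GB.
Lower bound: ⌈1025/175⌉ = 6 USB sticks.
A packing using 7 USB sticks:
  USB stick 1: 170 = 170
  USB stick 2: 160 = 160
  USB stick 3: 155 = 155
  USB stick 4: 125 + 45 = 170
  USB stick 5: 100 + 70 = 170
  USB stick 6: 85 + 85 = 170
  USB stick 7: 30 = 30
No arrangement into 6 USB sticks stays within capacity, so 7 is optimal.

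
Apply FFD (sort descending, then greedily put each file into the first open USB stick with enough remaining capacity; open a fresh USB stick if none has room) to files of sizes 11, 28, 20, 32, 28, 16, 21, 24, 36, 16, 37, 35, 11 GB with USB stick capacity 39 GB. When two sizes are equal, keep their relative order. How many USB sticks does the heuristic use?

9

Sorted descending: 37, 36, 35, 32, 28, 28, 24, 21, 20, 16, 16, 11, 11.
  37 → USB stick 1 (new)  [load 37/39]
  36 → USB stick 2 (new)  [load 36/39]
  35 → USB stick 3 (new)  [load 35/39]
  32 → USB stick 4 (new)  [load 32/39]
  28 → USB stick 5 (new)  [load 28/39]
  28 → USB stick 6 (new)  [load 28/39]
  24 → USB stick 7 (new)  [load 24/39]
  21 → USB stick 8 (new)  [load 21/39]
  20 → USB stick 9 (new)  [load 20/39]
  16 → USB stick 8  [load 37/39]
  16 → USB stick 9  [load 36/39]
  11 → USB stick 5  [load 39/39]
  11 → USB stick 6  [load 39/39]
9 USB sticks opened.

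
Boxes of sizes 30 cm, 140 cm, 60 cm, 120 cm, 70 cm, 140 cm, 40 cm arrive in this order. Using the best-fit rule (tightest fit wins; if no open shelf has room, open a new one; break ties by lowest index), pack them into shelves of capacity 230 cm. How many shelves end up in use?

3

  30 → shelf 1 (new)  [load 30/230]
  140 → shelf 1  [load 170/230]
  60 → shelf 1  [load 230/230]
  120 → shelf 2 (new)  [load 120/230]
  70 → shelf 2  [load 190/230]
  140 → shelf 3 (new)  [load 140/230]
  40 → shelf 2  [load 230/230]
3 shelves opened.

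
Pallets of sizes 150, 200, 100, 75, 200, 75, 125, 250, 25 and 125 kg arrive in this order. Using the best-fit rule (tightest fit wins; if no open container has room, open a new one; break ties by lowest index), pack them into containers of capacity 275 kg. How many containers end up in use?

  150 → container 1 (new)  [load 150/275]
  200 → container 2 (new)  [load 200/275]
  100 → container 1  [load 250/275]
  75 → container 2  [load 275/275]
  200 → container 3 (new)  [load 200/275]
  75 → container 3  [load 275/275]
  125 → container 4 (new)  [load 125/275]
  250 → container 5 (new)  [load 250/275]
  25 → container 1  [load 275/275]
  125 → container 4  [load 250/275]
5 containers opened.

5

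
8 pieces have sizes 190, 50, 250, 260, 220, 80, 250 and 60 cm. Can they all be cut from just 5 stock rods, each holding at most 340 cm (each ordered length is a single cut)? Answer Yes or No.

A valid assignment using 5 stock rods:
  stock rod 1: 260 + 80 = 340
  stock rod 2: 250 + 60 = 310
  stock rod 3: 250 + 50 = 300
  stock rod 4: 220 = 220
  stock rod 5: 190 = 190
Every load is within 340 cm, so 5 stock rods suffice.

Yes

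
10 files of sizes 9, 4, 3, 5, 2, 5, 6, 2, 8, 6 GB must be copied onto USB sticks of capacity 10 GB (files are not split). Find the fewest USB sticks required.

6

Total = 9 + 8 + 6 + 6 + 5 + 5 + 4 + 3 + 2 + 2 = 50 GB.
Lower bound: ⌈50/10⌉ = 5 USB sticks.
A packing using 6 USB sticks:
  USB stick 1: 9 = 9
  USB stick 2: 8 + 2 = 10
  USB stick 3: 6 + 4 = 10
  USB stick 4: 6 + 3 = 9
  USB stick 5: 5 + 5 = 10
  USB stick 6: 2 = 2
No arrangement into 5 USB sticks stays within capacity, so 6 is optimal.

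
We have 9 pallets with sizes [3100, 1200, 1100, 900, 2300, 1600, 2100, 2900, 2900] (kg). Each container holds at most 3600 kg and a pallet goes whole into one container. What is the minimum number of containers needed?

6

Total = 3100 + 2900 + 2900 + 2300 + 2100 + 1600 + 1200 + 1100 + 900 = 18100 kg.
Lower bound: ⌈18100/3600⌉ = 6 containers.
A packing using 6 containers:
  container 1: 3100 = 3100
  container 2: 2900 = 2900
  container 3: 2900 = 2900
  container 4: 2300 + 1200 = 3500
  container 5: 2100 + 1100 = 3200
  container 6: 1600 + 900 = 2500
This matches the lower bound, so 6 is optimal.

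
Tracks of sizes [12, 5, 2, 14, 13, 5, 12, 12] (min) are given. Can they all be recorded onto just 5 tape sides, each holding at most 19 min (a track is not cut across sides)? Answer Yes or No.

A valid assignment using 5 tape sides:
  side 1: 14 + 5 = 19
  side 2: 13 + 5 = 18
  side 3: 12 + 2 = 14
  side 4: 12 = 12
  side 5: 12 = 12
Every load is within 19 min, so 5 tape sides suffice.

Yes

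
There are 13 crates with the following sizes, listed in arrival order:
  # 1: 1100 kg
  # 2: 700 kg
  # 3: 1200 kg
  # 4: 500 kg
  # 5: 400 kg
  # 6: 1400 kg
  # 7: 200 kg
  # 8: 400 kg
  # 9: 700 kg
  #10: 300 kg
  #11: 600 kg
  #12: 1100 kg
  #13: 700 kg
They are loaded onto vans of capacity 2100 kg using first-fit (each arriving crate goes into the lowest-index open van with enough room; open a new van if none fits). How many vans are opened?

5

  1100 → van 1 (new)  [load 1100/2100]
  700 → van 1  [load 1800/2100]
  1200 → van 2 (new)  [load 1200/2100]
  500 → van 2  [load 1700/2100]
  400 → van 2  [load 2100/2100]
  1400 → van 3 (new)  [load 1400/2100]
  200 → van 1  [load 2000/2100]
  400 → van 3  [load 1800/2100]
  700 → van 4 (new)  [load 700/2100]
  300 → van 3  [load 2100/2100]
  600 → van 4  [load 1300/2100]
  1100 → van 5 (new)  [load 1100/2100]
  700 → van 4  [load 2000/2100]
5 vans opened.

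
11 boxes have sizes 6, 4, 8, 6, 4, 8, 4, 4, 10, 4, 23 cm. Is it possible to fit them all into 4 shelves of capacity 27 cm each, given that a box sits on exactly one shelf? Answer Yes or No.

A valid assignment using 4 shelves:
  shelf 1: 23 + 4 = 27
  shelf 2: 10 + 8 + 8 = 26
  shelf 3: 6 + 6 + 4 + 4 + 4 = 24
  shelf 4: 4 = 4
Every load is within 27 cm, so 4 shelves suffice.

Yes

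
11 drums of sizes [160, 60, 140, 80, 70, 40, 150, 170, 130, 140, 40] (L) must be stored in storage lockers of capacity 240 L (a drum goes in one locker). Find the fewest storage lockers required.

6

Total = 170 + 160 + 150 + 140 + 140 + 130 + 80 + 70 + 60 + 40 + 40 = 1180 L.
Lower bound: ⌈1180/240⌉ = 5 storage lockers.
Also, 6 drums each exceed 120 L, and no two of those can share a locker, so at least 6 storage lockers are needed.
A packing using 6 storage lockers:
  locker 1: 170 + 70 = 240
  locker 2: 160 + 80 = 240
  locker 3: 150 + 60 = 210
  locker 4: 140 + 40 + 40 = 220
  locker 5: 140 = 140
  locker 6: 130 = 130
This matches the lower bound, so 6 is optimal.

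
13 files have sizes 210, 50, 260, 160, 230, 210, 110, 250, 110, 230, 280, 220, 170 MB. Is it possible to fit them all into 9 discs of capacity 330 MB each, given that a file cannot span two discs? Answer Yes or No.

A valid assignment using 9 discs:
  disc 1: 280 + 50 = 330
  disc 2: 260 = 260
  disc 3: 250 = 250
  disc 4: 230 = 230
  disc 5: 230 = 230
  disc 6: 220 + 110 = 330
  disc 7: 210 + 110 = 320
  disc 8: 210 = 210
  disc 9: 170 + 160 = 330
Every load is within 330 MB, so 9 discs suffice.

Yes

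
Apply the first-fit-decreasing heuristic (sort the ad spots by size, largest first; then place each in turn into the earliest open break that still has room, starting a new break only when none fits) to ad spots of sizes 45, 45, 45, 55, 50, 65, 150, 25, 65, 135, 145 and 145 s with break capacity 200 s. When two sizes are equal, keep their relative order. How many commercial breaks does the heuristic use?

Sorted descending: 150, 145, 145, 135, 65, 65, 55, 50, 45, 45, 45, 25.
  150 → break 1 (new)  [load 150/200]
  145 → break 2 (new)  [load 145/200]
  145 → break 3 (new)  [load 145/200]
  135 → break 4 (new)  [load 135/200]
  65 → break 4  [load 200/200]
  65 → break 5 (new)  [load 65/200]
  55 → break 2  [load 200/200]
  50 → break 1  [load 200/200]
  45 → break 3  [load 190/200]
  45 → break 5  [load 110/200]
  45 → break 5  [load 155/200]
  25 → break 5  [load 180/200]
5 commercial breaks opened.

5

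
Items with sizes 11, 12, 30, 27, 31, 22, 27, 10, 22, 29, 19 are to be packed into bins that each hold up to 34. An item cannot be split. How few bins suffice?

Total = 31 + 30 + 29 + 27 + 27 + 22 + 22 + 19 + 12 + 11 + 10 = 240.
Lower bound: ⌈240/34⌉ = 8 bins.
A packing using 8 bins:
  bin 1: 31 = 31
  bin 2: 30 = 30
  bin 3: 29 = 29
  bin 4: 27 = 27
  bin 5: 27 = 27
  bin 6: 22 + 12 = 34
  bin 7: 22 + 11 = 33
  bin 8: 19 + 10 = 29
This matches the lower bound, so 8 is optimal.

8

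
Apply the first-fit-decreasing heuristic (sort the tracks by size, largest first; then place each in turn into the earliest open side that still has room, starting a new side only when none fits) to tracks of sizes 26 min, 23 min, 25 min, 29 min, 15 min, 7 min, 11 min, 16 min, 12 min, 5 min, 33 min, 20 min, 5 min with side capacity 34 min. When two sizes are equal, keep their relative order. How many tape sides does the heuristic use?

Sorted descending: 33, 29, 26, 25, 23, 20, 16, 15, 12, 11, 7, 5, 5.
  33 → side 1 (new)  [load 33/34]
  29 → side 2 (new)  [load 29/34]
  26 → side 3 (new)  [load 26/34]
  25 → side 4 (new)  [load 25/34]
  23 → side 5 (new)  [load 23/34]
  20 → side 6 (new)  [load 20/34]
  16 → side 7 (new)  [load 16/34]
  15 → side 7  [load 31/34]
  12 → side 6  [load 32/34]
  11 → side 5  [load 34/34]
  7 → side 3  [load 33/34]
  5 → side 2  [load 34/34]
  5 → side 4  [load 30/34]
7 tape sides opened.

7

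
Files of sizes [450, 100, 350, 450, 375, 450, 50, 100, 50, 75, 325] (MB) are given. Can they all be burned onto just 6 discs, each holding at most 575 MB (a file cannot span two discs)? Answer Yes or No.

Yes

A valid assignment using 6 discs:
  disc 1: 450 + 100 = 550
  disc 2: 450 + 100 = 550
  disc 3: 450 + 75 + 50 = 575
  disc 4: 375 + 50 = 425
  disc 5: 350 = 350
  disc 6: 325 = 325
Every load is within 575 MB, so 6 discs suffice.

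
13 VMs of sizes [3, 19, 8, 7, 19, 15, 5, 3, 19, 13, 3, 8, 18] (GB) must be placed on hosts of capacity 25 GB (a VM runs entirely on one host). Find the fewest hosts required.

Total = 19 + 19 + 19 + 18 + 15 + 13 + 8 + 8 + 7 + 5 + 3 + 3 + 3 = 140 GB.
Lower bound: ⌈140/25⌉ = 6 hosts.
A packing using 6 hosts:
  host 1: 19 + 5 = 24
  host 2: 19 + 3 + 3 = 25
  host 3: 19 + 3 = 22
  host 4: 18 + 7 = 25
  host 5: 15 + 8 = 23
  host 6: 13 + 8 = 21
This matches the lower bound, so 6 is optimal.

6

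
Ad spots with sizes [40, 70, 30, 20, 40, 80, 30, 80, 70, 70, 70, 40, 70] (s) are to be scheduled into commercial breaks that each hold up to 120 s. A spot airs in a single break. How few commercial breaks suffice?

Total = 80 + 80 + 70 + 70 + 70 + 70 + 70 + 40 + 40 + 40 + 30 + 30 + 20 = 710 s.
Lower bound: ⌈710/120⌉ = 6 commercial breaks.
Also, 7 ad spots each exceed 60 s, and no two of those can share a break, so at least 7 commercial breaks are needed.
A packing using 7 commercial breaks:
  break 1: 80 + 40 = 120
  break 2: 80 + 40 = 120
  break 3: 70 + 40 = 110
  break 4: 70 + 30 + 20 = 120
  break 5: 70 + 30 = 100
  break 6: 70 = 70
  break 7: 70 = 70
This matches the lower bound, so 7 is optimal.

7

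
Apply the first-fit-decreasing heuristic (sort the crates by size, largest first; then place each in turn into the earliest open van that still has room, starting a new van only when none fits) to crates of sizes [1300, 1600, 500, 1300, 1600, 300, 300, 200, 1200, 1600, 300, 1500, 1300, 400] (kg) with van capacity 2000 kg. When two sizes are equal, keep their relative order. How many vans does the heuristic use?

8

Sorted descending: 1600, 1600, 1600, 1500, 1300, 1300, 1300, 1200, 500, 400, 300, 300, 300, 200.
  1600 → van 1 (new)  [load 1600/2000]
  1600 → van 2 (new)  [load 1600/2000]
  1600 → van 3 (new)  [load 1600/2000]
  1500 → van 4 (new)  [load 1500/2000]
  1300 → van 5 (new)  [load 1300/2000]
  1300 → van 6 (new)  [load 1300/2000]
  1300 → van 7 (new)  [load 1300/2000]
  1200 → van 8 (new)  [load 1200/2000]
  500 → van 4  [load 2000/2000]
  400 → van 1  [load 2000/2000]
  300 → van 2  [load 1900/2000]
  300 → van 3  [load 1900/2000]
  300 → van 5  [load 1600/2000]
  200 → van 5  [load 1800/2000]
8 vans opened.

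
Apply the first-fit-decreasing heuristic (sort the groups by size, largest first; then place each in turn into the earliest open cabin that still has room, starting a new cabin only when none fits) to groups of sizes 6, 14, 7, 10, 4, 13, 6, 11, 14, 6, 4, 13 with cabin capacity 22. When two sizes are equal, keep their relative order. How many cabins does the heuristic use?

Sorted descending: 14, 14, 13, 13, 11, 10, 7, 6, 6, 6, 4, 4.
  14 → cabin 1 (new)  [load 14/22]
  14 → cabin 2 (new)  [load 14/22]
  13 → cabin 3 (new)  [load 13/22]
  13 → cabin 4 (new)  [load 13/22]
  11 → cabin 5 (new)  [load 11/22]
  10 → cabin 5  [load 21/22]
  7 → cabin 1  [load 21/22]
  6 → cabin 2  [load 20/22]
  6 → cabin 3  [load 19/22]
  6 → cabin 4  [load 19/22]
  4 → cabin 6 (new)  [load 4/22]
  4 → cabin 6  [load 8/22]
6 cabins opened.

6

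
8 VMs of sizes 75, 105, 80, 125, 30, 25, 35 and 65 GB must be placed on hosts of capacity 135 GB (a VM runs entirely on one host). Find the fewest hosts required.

5

Total = 125 + 105 + 80 + 75 + 65 + 35 + 30 + 25 = 540 GB.
Lower bound: ⌈540/135⌉ = 4 hosts.
A packing using 5 hosts:
  host 1: 125 = 125
  host 2: 105 + 30 = 135
  host 3: 80 + 35 = 115
  host 4: 75 + 25 = 100
  host 5: 65 = 65
No arrangement into 4 hosts stays within capacity, so 5 is optimal.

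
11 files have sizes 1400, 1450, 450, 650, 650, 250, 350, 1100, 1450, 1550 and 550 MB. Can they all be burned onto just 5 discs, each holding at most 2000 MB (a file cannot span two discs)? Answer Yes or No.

Total = 9850 MB; ⌈9850/2000⌉ = 5.
The bound of 5 does not rule out 5, but exhaustive search shows no assignment into 5 discs of capacity 2000 MB exists — the minimum is 6.

No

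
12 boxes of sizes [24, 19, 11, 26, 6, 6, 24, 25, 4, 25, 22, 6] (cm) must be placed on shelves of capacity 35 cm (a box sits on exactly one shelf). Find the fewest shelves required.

Total = 26 + 25 + 25 + 24 + 24 + 22 + 19 + 11 + 6 + 6 + 6 + 4 = 198 cm.
Lower bound: ⌈198/35⌉ = 6 shelves.
Also, 7 boxes each exceed 35/2 cm, and no two of those can share a shelf, so at least 7 shelves are needed.
A packing using 7 shelves:
  shelf 1: 26 + 6 = 32
  shelf 2: 25 + 6 + 4 = 35
  shelf 3: 25 + 6 = 31
  shelf 4: 24 + 11 = 35
  shelf 5: 24 = 24
  shelf 6: 22 = 22
  shelf 7: 19 = 19
This matches the lower bound, so 7 is optimal.

7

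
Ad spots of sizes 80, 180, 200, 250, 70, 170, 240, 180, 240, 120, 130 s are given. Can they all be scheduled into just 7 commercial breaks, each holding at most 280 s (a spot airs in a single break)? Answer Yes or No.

Total = 1860 s; ⌈1860/280⌉ = 7.
The bound of 7 does not rule out 7, but exhaustive search shows no assignment into 7 commercial breaks of capacity 280 s exists — the minimum is 8.

No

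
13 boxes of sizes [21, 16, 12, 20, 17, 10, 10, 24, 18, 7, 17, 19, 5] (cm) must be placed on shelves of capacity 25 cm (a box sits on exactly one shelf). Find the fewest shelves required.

Total = 24 + 21 + 20 + 19 + 18 + 17 + 17 + 16 + 12 + 10 + 10 + 7 + 5 = 196 cm.
Lower bound: ⌈196/25⌉ = 8 shelves.
A packing using 10 shelves:
  shelf 1: 24 = 24
  shelf 2: 21 = 21
  shelf 3: 20 + 5 = 25
  shelf 4: 19 = 19
  shelf 5: 18 + 7 = 25
  shelf 6: 17 = 17
  shelf 7: 17 = 17
  shelf 8: 16 = 16
  shelf 9: 12 + 10 = 22
  shelf 10: 10 = 10
No arrangement into 9 shelves stays within capacity, so 10 is optimal.

10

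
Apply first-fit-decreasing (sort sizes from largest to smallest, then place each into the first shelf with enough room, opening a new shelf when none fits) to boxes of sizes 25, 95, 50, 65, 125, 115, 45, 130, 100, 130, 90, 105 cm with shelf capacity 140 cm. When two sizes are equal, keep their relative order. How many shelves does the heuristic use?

9

Sorted descending: 130, 130, 125, 115, 105, 100, 95, 90, 65, 50, 45, 25.
  130 → shelf 1 (new)  [load 130/140]
  130 → shelf 2 (new)  [load 130/140]
  125 → shelf 3 (new)  [load 125/140]
  115 → shelf 4 (new)  [load 115/140]
  105 → shelf 5 (new)  [load 105/140]
  100 → shelf 6 (new)  [load 100/140]
  95 → shelf 7 (new)  [load 95/140]
  90 → shelf 8 (new)  [load 90/140]
  65 → shelf 9 (new)  [load 65/140]
  50 → shelf 8  [load 140/140]
  45 → shelf 7  [load 140/140]
  25 → shelf 4  [load 140/140]
9 shelves opened.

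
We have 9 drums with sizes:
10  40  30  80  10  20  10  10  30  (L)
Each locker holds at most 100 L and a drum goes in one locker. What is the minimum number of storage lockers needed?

Total = 80 + 40 + 30 + 30 + 20 + 10 + 10 + 10 + 10 = 240 L.
Lower bound: ⌈240/100⌉ = 3 storage lockers.
A packing using 3 storage lockers:
  locker 1: 80 + 20 = 100
  locker 2: 40 + 30 + 30 = 100
  locker 3: 10 + 10 + 10 + 10 = 40
This matches the lower bound, so 3 is optimal.

3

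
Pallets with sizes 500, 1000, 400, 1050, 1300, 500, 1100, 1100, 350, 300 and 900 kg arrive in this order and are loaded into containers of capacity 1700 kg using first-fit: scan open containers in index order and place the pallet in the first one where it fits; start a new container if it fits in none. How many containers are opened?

  500 → container 1 (new)  [load 500/1700]
  1000 → container 1  [load 1500/1700]
  400 → container 2 (new)  [load 400/1700]
  1050 → container 2  [load 1450/1700]
  1300 → container 3 (new)  [load 1300/1700]
  500 → container 4 (new)  [load 500/1700]
  1100 → container 4  [load 1600/1700]
  1100 → container 5 (new)  [load 1100/1700]
  350 → container 3  [load 1650/1700]
  300 → container 5  [load 1400/1700]
  900 → container 6 (new)  [load 900/1700]
6 containers opened.

6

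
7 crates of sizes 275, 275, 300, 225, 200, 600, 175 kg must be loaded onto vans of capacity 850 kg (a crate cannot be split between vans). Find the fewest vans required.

3

Total = 600 + 300 + 275 + 275 + 225 + 200 + 175 = 2050 kg.
Lower bound: ⌈2050/850⌉ = 3 vans.
A packing using 3 vans:
  van 1: 600 + 225 = 825
  van 2: 300 + 275 + 275 = 850
  van 3: 200 + 175 = 375
This matches the lower bound, so 3 is optimal.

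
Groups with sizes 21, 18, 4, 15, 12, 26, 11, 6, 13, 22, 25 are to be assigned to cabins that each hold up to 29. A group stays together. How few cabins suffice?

Total = 26 + 25 + 22 + 21 + 18 + 15 + 13 + 12 + 11 + 6 + 4 = 173.
Lower bound: ⌈173/29⌉ = 6 cabins.
A packing using 7 cabins:
  cabin 1: 26 = 26
  cabin 2: 25 + 4 = 29
  cabin 3: 22 + 6 = 28
  cabin 4: 21 = 21
  cabin 5: 18 + 11 = 29
  cabin 6: 15 + 13 = 28
  cabin 7: 12 = 12
No arrangement into 6 cabins stays within capacity, so 7 is optimal.

7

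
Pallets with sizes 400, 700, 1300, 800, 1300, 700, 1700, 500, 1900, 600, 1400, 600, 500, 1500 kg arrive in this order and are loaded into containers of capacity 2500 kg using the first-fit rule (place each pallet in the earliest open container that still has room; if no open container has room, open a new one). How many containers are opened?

6

  400 → container 1 (new)  [load 400/2500]
  700 → container 1  [load 1100/2500]
  1300 → container 1  [load 2400/2500]
  800 → container 2 (new)  [load 800/2500]
  1300 → container 2  [load 2100/2500]
  700 → container 3 (new)  [load 700/2500]
  1700 → container 3  [load 2400/2500]
  500 → container 4 (new)  [load 500/2500]
  1900 → container 4  [load 2400/2500]
  600 → container 5 (new)  [load 600/2500]
  1400 → container 5  [load 2000/2500]
  600 → container 6 (new)  [load 600/2500]
  500 → container 5  [load 2500/2500]
  1500 → container 6  [load 2100/2500]
6 containers opened.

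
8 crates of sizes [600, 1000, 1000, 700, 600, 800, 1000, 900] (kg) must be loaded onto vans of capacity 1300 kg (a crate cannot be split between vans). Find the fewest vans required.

7

Total = 1000 + 1000 + 1000 + 900 + 800 + 700 + 600 + 600 = 6600 kg.
Lower bound: ⌈6600/1300⌉ = 6 vans.
A packing using 7 vans:
  van 1: 1000 = 1000
  van 2: 1000 = 1000
  van 3: 1000 = 1000
  van 4: 900 = 900
  van 5: 800 = 800
  van 6: 700 + 600 = 1300
  van 7: 600 = 600
No arrangement into 6 vans stays within capacity, so 7 is optimal.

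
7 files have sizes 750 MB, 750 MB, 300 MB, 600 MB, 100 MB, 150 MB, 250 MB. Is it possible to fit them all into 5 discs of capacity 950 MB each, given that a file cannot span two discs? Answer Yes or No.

Yes

A valid assignment using 4 discs:
  disc 1: 750 + 150 = 900
  disc 2: 750 + 100 = 850
  disc 3: 600 + 300 = 900
  disc 4: 250 = 250
That uses only 4 ≤ 5, so 5 discs are enough.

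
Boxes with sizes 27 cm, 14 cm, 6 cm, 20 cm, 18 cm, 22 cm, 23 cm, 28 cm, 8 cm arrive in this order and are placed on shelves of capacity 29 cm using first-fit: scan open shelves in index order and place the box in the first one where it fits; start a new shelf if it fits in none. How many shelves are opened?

  27 → shelf 1 (new)  [load 27/29]
  14 → shelf 2 (new)  [load 14/29]
  6 → shelf 2  [load 20/29]
  20 → shelf 3 (new)  [load 20/29]
  18 → shelf 4 (new)  [load 18/29]
  22 → shelf 5 (new)  [load 22/29]
  23 → shelf 6 (new)  [load 23/29]
  28 → shelf 7 (new)  [load 28/29]
  8 → shelf 2  [load 28/29]
7 shelves opened.

7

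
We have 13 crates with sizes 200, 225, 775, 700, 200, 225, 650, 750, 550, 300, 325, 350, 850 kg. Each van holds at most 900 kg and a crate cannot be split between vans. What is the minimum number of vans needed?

Total = 850 + 775 + 750 + 700 + 650 + 550 + 350 + 325 + 300 + 225 + 225 + 200 + 200 = 6100 kg.
Lower bound: ⌈6100/900⌉ = 7 vans.
A packing using 8 vans:
  van 1: 850 = 850
  van 2: 775 = 775
  van 3: 750 = 750
  van 4: 700 + 200 = 900
  van 5: 650 + 225 = 875
  van 6: 550 + 350 = 900
  van 7: 325 + 300 + 225 = 850
  van 8: 200 = 200
No arrangement into 7 vans stays within capacity, so 8 is optimal.

8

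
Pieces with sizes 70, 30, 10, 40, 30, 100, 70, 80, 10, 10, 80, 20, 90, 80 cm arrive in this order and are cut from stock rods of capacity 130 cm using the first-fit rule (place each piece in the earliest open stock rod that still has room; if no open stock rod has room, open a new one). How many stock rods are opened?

8

  70 → stock rod 1 (new)  [load 70/130]
  30 → stock rod 1  [load 100/130]
  10 → stock rod 1  [load 110/130]
  40 → stock rod 2 (new)  [load 40/130]
  30 → stock rod 2  [load 70/130]
  100 → stock rod 3 (new)  [load 100/130]
  70 → stock rod 4 (new)  [load 70/130]
  80 → stock rod 5 (new)  [load 80/130]
  10 → stock rod 1  [load 120/130]
  10 → stock rod 1  [load 130/130]
  80 → stock rod 6 (new)  [load 80/130]
  20 → stock rod 2  [load 90/130]
  90 → stock rod 7 (new)  [load 90/130]
  80 → stock rod 8 (new)  [load 80/130]
8 stock rods opened.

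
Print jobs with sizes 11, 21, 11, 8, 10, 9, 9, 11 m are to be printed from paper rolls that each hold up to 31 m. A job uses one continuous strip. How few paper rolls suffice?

Total = 21 + 11 + 11 + 11 + 10 + 9 + 9 + 8 = 90 m.
Lower bound: ⌈90/31⌉ = 3 paper rolls.
A packing using 3 paper rolls:
  roll 1: 21 + 10 = 31
  roll 2: 11 + 11 + 9 = 31
  roll 3: 11 + 9 + 8 = 28
This matches the lower bound, so 3 is optimal.

3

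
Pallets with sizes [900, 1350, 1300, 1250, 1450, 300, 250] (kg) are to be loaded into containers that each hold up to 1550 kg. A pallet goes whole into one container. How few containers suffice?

Total = 1450 + 1350 + 1300 + 1250 + 900 + 300 + 250 = 6800 kg.
Lower bound: ⌈6800/1550⌉ = 5 containers.
A packing using 5 containers:
  container 1: 1450 = 1450
  container 2: 1350 = 1350
  container 3: 1300 + 250 = 1550
  container 4: 1250 + 300 = 1550
  container 5: 900 = 900
This matches the lower bound, so 5 is optimal.

5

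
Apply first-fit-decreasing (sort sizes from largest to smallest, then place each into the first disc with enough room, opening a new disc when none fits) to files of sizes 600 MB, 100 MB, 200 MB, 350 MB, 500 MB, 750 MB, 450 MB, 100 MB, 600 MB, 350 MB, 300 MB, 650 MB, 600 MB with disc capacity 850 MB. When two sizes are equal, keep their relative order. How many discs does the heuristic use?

Sorted descending: 750, 650, 600, 600, 600, 500, 450, 350, 350, 300, 200, 100, 100.
  750 → disc 1 (new)  [load 750/850]
  650 → disc 2 (new)  [load 650/850]
  600 → disc 3 (new)  [load 600/850]
  600 → disc 4 (new)  [load 600/850]
  600 → disc 5 (new)  [load 600/850]
  500 → disc 6 (new)  [load 500/850]
  450 → disc 7 (new)  [load 450/850]
  350 → disc 6  [load 850/850]
  350 → disc 7  [load 800/850]
  300 → disc 8 (new)  [load 300/850]
  200 → disc 2  [load 850/850]
  100 → disc 1  [load 850/850]
  100 → disc 3  [load 700/850]
8 discs opened.

8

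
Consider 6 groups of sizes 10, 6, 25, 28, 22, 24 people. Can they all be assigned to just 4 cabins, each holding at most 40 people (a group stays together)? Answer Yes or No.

Yes

A valid assignment using 4 cabins:
  cabin 1: 28 + 10 = 38
  cabin 2: 25 + 6 = 31
  cabin 3: 24 = 24
  cabin 4: 22 = 22
Every load is within 40 people, so 4 cabins suffice.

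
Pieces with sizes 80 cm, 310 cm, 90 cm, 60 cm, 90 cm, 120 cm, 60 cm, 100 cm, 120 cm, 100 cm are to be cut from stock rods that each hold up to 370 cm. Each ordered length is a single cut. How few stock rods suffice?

4

Total = 310 + 120 + 120 + 100 + 100 + 90 + 90 + 80 + 60 + 60 = 1130 cm.
Lower bound: ⌈1130/370⌉ = 4 stock rods.
A packing using 4 stock rods:
  stock rod 1: 310 + 60 = 370
  stock rod 2: 120 + 120 + 100 = 340
  stock rod 3: 100 + 90 + 90 + 80 = 360
  stock rod 4: 60 = 60
This matches the lower bound, so 4 is optimal.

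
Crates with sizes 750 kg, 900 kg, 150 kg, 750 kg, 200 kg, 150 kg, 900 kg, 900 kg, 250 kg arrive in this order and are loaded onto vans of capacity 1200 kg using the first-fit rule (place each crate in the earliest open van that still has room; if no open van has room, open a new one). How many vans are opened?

  750 → van 1 (new)  [load 750/1200]
  900 → van 2 (new)  [load 900/1200]
  150 → van 1  [load 900/1200]
  750 → van 3 (new)  [load 750/1200]
  200 → van 1  [load 1100/1200]
  150 → van 2  [load 1050/1200]
  900 → van 4 (new)  [load 900/1200]
  900 → van 5 (new)  [load 900/1200]
  250 → van 3  [load 1000/1200]
5 vans opened.

5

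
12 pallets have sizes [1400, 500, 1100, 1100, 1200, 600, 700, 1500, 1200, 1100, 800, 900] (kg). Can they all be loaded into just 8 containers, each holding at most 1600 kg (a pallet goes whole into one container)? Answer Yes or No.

No

Total = 12100 kg; ⌈12100/1600⌉ = 8.
The bound of 8 does not rule out 8, but exhaustive search shows no assignment into 8 containers of capacity 1600 kg exists — the minimum is 9.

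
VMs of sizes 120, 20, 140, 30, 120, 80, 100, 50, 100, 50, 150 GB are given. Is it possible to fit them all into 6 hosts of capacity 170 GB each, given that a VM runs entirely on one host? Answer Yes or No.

No

Total = 960 GB; ⌈960/170⌉ = 6.
The bound of 6 does not rule out 6, but exhaustive search shows no assignment into 6 hosts of capacity 170 GB exists — the minimum is 7.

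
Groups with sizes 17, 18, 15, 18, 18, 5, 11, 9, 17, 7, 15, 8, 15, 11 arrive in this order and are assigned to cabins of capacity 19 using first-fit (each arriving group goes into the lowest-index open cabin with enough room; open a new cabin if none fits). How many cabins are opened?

11

  17 → cabin 1 (new)  [load 17/19]
  18 → cabin 2 (new)  [load 18/19]
  15 → cabin 3 (new)  [load 15/19]
  18 → cabin 4 (new)  [load 18/19]
  18 → cabin 5 (new)  [load 18/19]
  5 → cabin 6 (new)  [load 5/19]
  11 → cabin 6  [load 16/19]
  9 → cabin 7 (new)  [load 9/19]
  17 → cabin 8 (new)  [load 17/19]
  7 → cabin 7  [load 16/19]
  15 → cabin 9 (new)  [load 15/19]
  8 → cabin 10 (new)  [load 8/19]
  15 → cabin 11 (new)  [load 15/19]
  11 → cabin 10  [load 19/19]
11 cabins opened.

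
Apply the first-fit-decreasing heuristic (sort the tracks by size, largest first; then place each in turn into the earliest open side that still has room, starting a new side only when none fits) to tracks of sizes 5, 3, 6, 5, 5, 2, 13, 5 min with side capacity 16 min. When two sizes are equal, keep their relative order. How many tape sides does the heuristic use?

3

Sorted descending: 13, 6, 5, 5, 5, 5, 3, 2.
  13 → side 1 (new)  [load 13/16]
  6 → side 2 (new)  [load 6/16]
  5 → side 2  [load 11/16]
  5 → side 2  [load 16/16]
  5 → side 3 (new)  [load 5/16]
  5 → side 3  [load 10/16]
  3 → side 1  [load 16/16]
  2 → side 3  [load 12/16]
3 tape sides opened.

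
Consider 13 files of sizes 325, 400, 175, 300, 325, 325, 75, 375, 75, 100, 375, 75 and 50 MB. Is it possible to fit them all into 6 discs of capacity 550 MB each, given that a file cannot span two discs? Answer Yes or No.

No

Total = 2975 MB; ⌈2975/550⌉ = 6.
7 files each exceed half the capacity and cannot share a disc, forcing at least 7 discs.
At least 7 discs are required, but only 6 are allowed.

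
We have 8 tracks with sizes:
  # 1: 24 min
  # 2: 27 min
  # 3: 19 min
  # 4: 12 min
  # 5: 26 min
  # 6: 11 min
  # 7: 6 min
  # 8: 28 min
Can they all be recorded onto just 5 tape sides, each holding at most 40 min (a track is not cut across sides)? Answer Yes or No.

A valid assignment using 5 tape sides:
  side 1: 28 + 12 = 40
  side 2: 27 + 11 = 38
  side 3: 26 + 6 = 32
  side 4: 24 = 24
  side 5: 19 = 19
Every load is within 40 min, so 5 tape sides suffice.

Yes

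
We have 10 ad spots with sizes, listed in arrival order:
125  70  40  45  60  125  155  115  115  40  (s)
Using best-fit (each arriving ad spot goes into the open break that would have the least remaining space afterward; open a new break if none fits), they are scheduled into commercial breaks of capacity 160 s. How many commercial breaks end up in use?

  125 → break 1 (new)  [load 125/160]
  70 → break 2 (new)  [load 70/160]
  40 → break 2  [load 110/160]
  45 → break 2  [load 155/160]
  60 → break 3 (new)  [load 60/160]
  125 → break 4 (new)  [load 125/160]
  155 → break 5 (new)  [load 155/160]
  115 → break 6 (new)  [load 115/160]
  115 → break 7 (new)  [load 115/160]
  40 → break 6  [load 155/160]
7 commercial breaks opened.

7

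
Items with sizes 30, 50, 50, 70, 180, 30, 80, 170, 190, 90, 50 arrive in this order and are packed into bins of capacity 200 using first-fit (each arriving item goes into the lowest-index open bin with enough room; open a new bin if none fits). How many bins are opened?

  30 → bin 1 (new)  [load 30/200]
  50 → bin 1  [load 80/200]
  50 → bin 1  [load 130/200]
  70 → bin 1  [load 200/200]
  180 → bin 2 (new)  [load 180/200]
  30 → bin 3 (new)  [load 30/200]
  80 → bin 3  [load 110/200]
  170 → bin 4 (new)  [load 170/200]
  190 → bin 5 (new)  [load 190/200]
  90 → bin 3  [load 200/200]
  50 → bin 6 (new)  [load 50/200]
6 bins opened.

6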